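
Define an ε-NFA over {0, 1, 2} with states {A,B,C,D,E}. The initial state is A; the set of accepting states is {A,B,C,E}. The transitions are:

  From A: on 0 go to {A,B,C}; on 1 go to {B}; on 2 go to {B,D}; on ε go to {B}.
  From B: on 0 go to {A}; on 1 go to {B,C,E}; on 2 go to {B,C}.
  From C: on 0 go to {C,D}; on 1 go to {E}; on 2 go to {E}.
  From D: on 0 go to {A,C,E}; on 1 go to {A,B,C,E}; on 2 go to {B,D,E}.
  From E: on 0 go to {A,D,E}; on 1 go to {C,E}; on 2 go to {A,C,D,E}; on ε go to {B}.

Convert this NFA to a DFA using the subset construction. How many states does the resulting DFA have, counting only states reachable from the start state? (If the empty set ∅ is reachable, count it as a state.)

Start state of the DFA: {A,B} (ε-closure of the NFA start).
{A,B} --0--> {A,B,C}  [new]
{A,B} --1--> {B,C,E}  [new]
{A,B} --2--> {B,C,D}  [new]
{A,B,C} --0--> {A,B,C,D}  [new]
{A,B,C} --1--> {B,C,E}  [seen]
{A,B,C} --2--> {B,C,D,E}  [new]
{B,C,E} --0--> {A,B,C,D,E}  [new]
{B,C,E} --1--> {B,C,E}  [seen]
{B,C,E} --2--> {A,B,C,D,E}  [seen]
{B,C,D} --0--> {A,B,C,D,E}  [seen]
{B,C,D} --1--> {A,B,C,E}  [new]
{B,C,D} --2--> {B,C,D,E}  [seen]
{A,B,C,D} --0--> {A,B,C,D,E}  [seen]
{A,B,C,D} --1--> {A,B,C,E}  [seen]
{A,B,C,D} --2--> {B,C,D,E}  [seen]
{B,C,D,E} --0--> {A,B,C,D,E}  [seen]
{B,C,D,E} --1--> {A,B,C,E}  [seen]
{B,C,D,E} --2--> {A,B,C,D,E}  [seen]
{A,B,C,D,E} --0--> {A,B,C,D,E}  [seen]
{A,B,C,D,E} --1--> {A,B,C,E}  [seen]
{A,B,C,D,E} --2--> {A,B,C,D,E}  [seen]
{A,B,C,E} --0--> {A,B,C,D,E}  [seen]
{A,B,C,E} --1--> {B,C,E}  [seen]
{A,B,C,E} --2--> {A,B,C,D,E}  [seen]
Reachable DFA states: {A,B}, {A,B,C}, {B,C,E}, {B,C,D}, {A,B,C,D}, {B,C,D,E}, {A,B,C,D,E}, {A,B,C,E}.

8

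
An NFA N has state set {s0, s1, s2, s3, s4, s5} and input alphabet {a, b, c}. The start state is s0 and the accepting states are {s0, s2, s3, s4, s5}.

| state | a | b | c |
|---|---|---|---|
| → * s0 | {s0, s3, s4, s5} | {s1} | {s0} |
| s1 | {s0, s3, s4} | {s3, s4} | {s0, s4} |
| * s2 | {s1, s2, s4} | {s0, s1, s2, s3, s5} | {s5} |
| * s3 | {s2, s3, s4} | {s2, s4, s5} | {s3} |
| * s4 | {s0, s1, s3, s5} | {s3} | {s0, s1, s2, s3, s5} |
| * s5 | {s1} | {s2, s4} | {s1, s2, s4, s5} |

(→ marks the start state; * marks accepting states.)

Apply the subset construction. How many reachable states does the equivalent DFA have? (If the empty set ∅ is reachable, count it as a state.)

Start state of the DFA: {s0}.
{s0} --a--> {s0, s3, s4, s5}  [new]
{s0} --b--> {s1}  [new]
{s0} --c--> {s0}  [seen]
{s0, s3, s4, s5} --a--> {s0, s1, s2, s3, s4, s5}  [new]
{s0, s3, s4, s5} --b--> {s1, s2, s3, s4, s5}  [new]
{s0, s3, s4, s5} --c--> {s0, s1, s2, s3, s4, s5}  [seen]
{s1} --a--> {s0, s3, s4}  [new]
{s1} --b--> {s3, s4}  [new]
{s1} --c--> {s0, s4}  [new]
{s0, s1, s2, s3, s4, s5} --a--> {s0, s1, s2, s3, s4, s5}  [seen]
{s0, s1, s2, s3, s4, s5} --b--> {s0, s1, s2, s3, s4, s5}  [seen]
{s0, s1, s2, s3, s4, s5} --c--> {s0, s1, s2, s3, s4, s5}  [seen]
{s1, s2, s3, s4, s5} --a--> {s0, s1, s2, s3, s4, s5}  [seen]
{s1, s2, s3, s4, s5} --b--> {s0, s1, s2, s3, s4, s5}  [seen]
{s1, s2, s3, s4, s5} --c--> {s0, s1, s2, s3, s4, s5}  [seen]
{s0, s3, s4} --a--> {s0, s1, s2, s3, s4, s5}  [seen]
{s0, s3, s4} --b--> {s1, s2, s3, s4, s5}  [seen]
{s0, s3, s4} --c--> {s0, s1, s2, s3, s5}  [new]
{s3, s4} --a--> {s0, s1, s2, s3, s4, s5}  [seen]
{s3, s4} --b--> {s2, s3, s4, s5}  [new]
{s3, s4} --c--> {s0, s1, s2, s3, s5}  [seen]
{s0, s4} --a--> {s0, s1, s3, s4, s5}  [new]
{s0, s4} --b--> {s1, s3}  [new]
{s0, s4} --c--> {s0, s1, s2, s3, s5}  [seen]
{s0, s1, s2, s3, s5} --a--> {s0, s1, s2, s3, s4, s5}  [seen]
{s0, s1, s2, s3, s5} --b--> {s0, s1, s2, s3, s4, s5}  [seen]
{s0, s1, s2, s3, s5} --c--> {s0, s1, s2, s3, s4, s5}  [seen]
{s2, s3, s4, s5} --a--> {s0, s1, s2, s3, s4, s5}  [seen]
{s2, s3, s4, s5} --b--> {s0, s1, s2, s3, s4, s5}  [seen]
{s2, s3, s4, s5} --c--> {s0, s1, s2, s3, s4, s5}  [seen]
{s0, s1, s3, s4, s5} --a--> {s0, s1, s2, s3, s4, s5}  [seen]
{s0, s1, s3, s4, s5} --b--> {s1, s2, s3, s4, s5}  [seen]
{s0, s1, s3, s4, s5} --c--> {s0, s1, s2, s3, s4, s5}  [seen]
{s1, s3} --a--> {s0, s2, s3, s4}  [new]
{s1, s3} --b--> {s2, s3, s4, s5}  [seen]
{s1, s3} --c--> {s0, s3, s4}  [seen]
{s0, s2, s3, s4} --a--> {s0, s1, s2, s3, s4, s5}  [seen]
{s0, s2, s3, s4} --b--> {s0, s1, s2, s3, s4, s5}  [seen]
{s0, s2, s3, s4} --c--> {s0, s1, s2, s3, s5}  [seen]
Reachable DFA states: {s0}, {s0, s3, s4, s5}, {s1}, {s0, s1, s2, s3, s4, s5}, {s1, s2, s3, s4, s5}, {s0, s3, s4}, {s3, s4}, {s0, s4}, {s0, s1, s2, s3, s5}, {s2, s3, s4, s5}, {s0, s1, s3, s4, s5}, {s1, s3}, {s0, s2, s3, s4}.

13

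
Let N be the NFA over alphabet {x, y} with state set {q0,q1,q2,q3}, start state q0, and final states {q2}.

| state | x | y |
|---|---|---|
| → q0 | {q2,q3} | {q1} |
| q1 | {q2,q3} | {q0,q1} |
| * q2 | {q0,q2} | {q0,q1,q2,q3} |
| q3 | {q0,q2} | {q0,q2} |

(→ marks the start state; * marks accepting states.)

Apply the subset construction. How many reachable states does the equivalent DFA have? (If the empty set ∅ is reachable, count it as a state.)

7

Start state of the DFA: {q0}.
{q0} --x--> {q2,q3}  [new]
{q0} --y--> {q1}  [new]
{q2,q3} --x--> {q0,q2}  [new]
{q2,q3} --y--> {q0,q1,q2,q3}  [new]
{q1} --x--> {q2,q3}  [seen]
{q1} --y--> {q0,q1}  [new]
{q0,q2} --x--> {q0,q2,q3}  [new]
{q0,q2} --y--> {q0,q1,q2,q3}  [seen]
{q0,q1,q2,q3} --x--> {q0,q2,q3}  [seen]
{q0,q1,q2,q3} --y--> {q0,q1,q2,q3}  [seen]
{q0,q1} --x--> {q2,q3}  [seen]
{q0,q1} --y--> {q0,q1}  [seen]
{q0,q2,q3} --x--> {q0,q2,q3}  [seen]
{q0,q2,q3} --y--> {q0,q1,q2,q3}  [seen]
Reachable DFA states: {q0}, {q2,q3}, {q1}, {q0,q2}, {q0,q1,q2,q3}, {q0,q1}, {q0,q2,q3}.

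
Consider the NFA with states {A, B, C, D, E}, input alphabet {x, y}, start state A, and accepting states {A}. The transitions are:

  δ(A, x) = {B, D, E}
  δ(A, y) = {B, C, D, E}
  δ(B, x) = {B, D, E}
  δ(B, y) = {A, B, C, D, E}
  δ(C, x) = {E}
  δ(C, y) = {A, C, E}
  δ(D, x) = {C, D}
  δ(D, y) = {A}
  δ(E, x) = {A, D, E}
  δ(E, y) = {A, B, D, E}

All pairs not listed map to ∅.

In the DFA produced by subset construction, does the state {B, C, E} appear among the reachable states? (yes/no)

no

Start state of the DFA: {A}.
{A} --x--> {B, D, E}  [new]
{A} --y--> {B, C, D, E}  [new]
{B, D, E} --x--> {A, B, C, D, E}  [new]
{B, D, E} --y--> {A, B, C, D, E}  [seen]
{B, C, D, E} --x--> {A, B, C, D, E}  [seen]
{B, C, D, E} --y--> {A, B, C, D, E}  [seen]
{A, B, C, D, E} --x--> {A, B, C, D, E}  [seen]
{A, B, C, D, E} --y--> {A, B, C, D, E}  [seen]
Reachable DFA states: {A}, {B, D, E}, {B, C, D, E}, {A, B, C, D, E}.
{B, C, E} is not among them.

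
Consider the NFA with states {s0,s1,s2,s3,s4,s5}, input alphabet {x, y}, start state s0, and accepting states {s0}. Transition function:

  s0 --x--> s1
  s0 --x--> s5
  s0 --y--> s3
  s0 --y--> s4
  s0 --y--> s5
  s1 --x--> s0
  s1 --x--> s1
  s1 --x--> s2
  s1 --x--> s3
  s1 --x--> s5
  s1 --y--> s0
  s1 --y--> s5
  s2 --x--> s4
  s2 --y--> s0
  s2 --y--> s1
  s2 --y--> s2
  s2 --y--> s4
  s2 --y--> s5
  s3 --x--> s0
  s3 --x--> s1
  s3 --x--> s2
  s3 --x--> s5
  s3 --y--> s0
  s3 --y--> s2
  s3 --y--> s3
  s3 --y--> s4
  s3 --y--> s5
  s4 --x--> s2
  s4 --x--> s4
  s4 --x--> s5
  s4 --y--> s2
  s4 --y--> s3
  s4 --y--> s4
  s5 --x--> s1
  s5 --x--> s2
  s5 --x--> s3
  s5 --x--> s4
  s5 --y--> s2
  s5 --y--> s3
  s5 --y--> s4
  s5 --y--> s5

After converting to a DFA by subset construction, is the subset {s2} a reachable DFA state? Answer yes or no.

no

Start state of the DFA: {s0}.
{s0} --x--> {s1,s5}  [new]
{s0} --y--> {s3,s4,s5}  [new]
{s1,s5} --x--> {s0,s1,s2,s3,s4,s5}  [new]
{s1,s5} --y--> {s0,s2,s3,s4,s5}  [new]
{s3,s4,s5} --x--> {s0,s1,s2,s3,s4,s5}  [seen]
{s3,s4,s5} --y--> {s0,s2,s3,s4,s5}  [seen]
{s0,s1,s2,s3,s4,s5} --x--> {s0,s1,s2,s3,s4,s5}  [seen]
{s0,s1,s2,s3,s4,s5} --y--> {s0,s1,s2,s3,s4,s5}  [seen]
{s0,s2,s3,s4,s5} --x--> {s0,s1,s2,s3,s4,s5}  [seen]
{s0,s2,s3,s4,s5} --y--> {s0,s1,s2,s3,s4,s5}  [seen]
Reachable DFA states: {s0}, {s1,s5}, {s3,s4,s5}, {s0,s1,s2,s3,s4,s5}, {s0,s2,s3,s4,s5}.
{s2} is not among them.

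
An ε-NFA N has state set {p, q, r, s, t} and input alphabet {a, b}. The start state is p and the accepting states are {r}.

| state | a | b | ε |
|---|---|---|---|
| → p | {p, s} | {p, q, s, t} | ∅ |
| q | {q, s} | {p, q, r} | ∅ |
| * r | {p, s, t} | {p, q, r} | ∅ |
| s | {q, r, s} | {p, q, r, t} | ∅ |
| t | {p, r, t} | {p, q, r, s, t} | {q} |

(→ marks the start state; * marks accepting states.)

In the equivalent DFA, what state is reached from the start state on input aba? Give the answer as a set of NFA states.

{p, q, r, s, t}

Start: {p}.
δ(p,a) = {p, s}.
Union: {p, s}.
After a: {p, s}.
δ(p,b) = {p, q, s, t}; δ(s,b) = {p, q, r, t}.
Union: {p, q, r, s, t}.
After b: {p, q, r, s, t}.
δ(p,a) = {p, s}; δ(q,a) = {q, s}; δ(r,a) = {p, s, t}; δ(s,a) = {q, r, s}; δ(t,a) = {p, r, t}.
Union: {p, q, r, s, t}.
After a: {p, q, r, s, t}.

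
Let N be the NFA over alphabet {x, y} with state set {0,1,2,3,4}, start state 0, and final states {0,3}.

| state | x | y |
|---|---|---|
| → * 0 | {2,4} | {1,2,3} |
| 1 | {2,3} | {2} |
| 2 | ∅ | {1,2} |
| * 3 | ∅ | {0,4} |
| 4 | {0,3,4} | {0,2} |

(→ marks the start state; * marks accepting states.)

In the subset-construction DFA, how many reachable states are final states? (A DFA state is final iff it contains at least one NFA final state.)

Start state of the DFA: {0}.
{0} --x--> {2,4}  [new]
{0} --y--> {1,2,3}  [new]
{2,4} --x--> {0,3,4}  [new]
{2,4} --y--> {0,1,2}  [new]
{1,2,3} --x--> {2,3}  [new]
{1,2,3} --y--> {0,1,2,4}  [new]
{0,3,4} --x--> {0,2,3,4}  [new]
{0,3,4} --y--> {0,1,2,3,4}  [new]
{0,1,2} --x--> {2,3,4}  [new]
{0,1,2} --y--> {1,2,3}  [seen]
{2,3} --x--> ∅  [new]
{2,3} --y--> {0,1,2,4}  [seen]
{0,1,2,4} --x--> {0,2,3,4}  [seen]
{0,1,2,4} --y--> {0,1,2,3}  [new]
{0,2,3,4} --x--> {0,2,3,4}  [seen]
{0,2,3,4} --y--> {0,1,2,3,4}  [seen]
{0,1,2,3,4} --x--> {0,2,3,4}  [seen]
{0,1,2,3,4} --y--> {0,1,2,3,4}  [seen]
{2,3,4} --x--> {0,3,4}  [seen]
{2,3,4} --y--> {0,1,2,4}  [seen]
∅ --x--> ∅  [seen]
∅ --y--> ∅  [seen]
{0,1,2,3} --x--> {2,3,4}  [seen]
{0,1,2,3} --y--> {0,1,2,3,4}  [seen]
Reachable DFA states: {0}, {2,4}, {1,2,3}, {0,3,4}, {0,1,2}, {2,3}, {0,1,2,4}, {0,2,3,4}, {0,1,2,3,4}, {2,3,4}, ∅, {0,1,2,3}.
Accepting DFA states (contain an NFA accepting state): {0}, {1,2,3}, {0,3,4}, {0,1,2}, {2,3}, {0,1,2,4}, {0,2,3,4}, {0,1,2,3,4}, {2,3,4}, {0,1,2,3}.

10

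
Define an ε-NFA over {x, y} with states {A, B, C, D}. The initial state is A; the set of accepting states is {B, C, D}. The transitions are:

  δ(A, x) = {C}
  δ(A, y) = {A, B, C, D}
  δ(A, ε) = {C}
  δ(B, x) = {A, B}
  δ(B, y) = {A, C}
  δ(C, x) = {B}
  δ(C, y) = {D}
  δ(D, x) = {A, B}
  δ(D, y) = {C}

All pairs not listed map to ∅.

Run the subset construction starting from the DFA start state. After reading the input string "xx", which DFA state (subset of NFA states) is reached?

{A, B, C}

Start: {A, C}.
δ(A,x) = {C}; δ(C,x) = {B}.
Union: {B, C}.
After x: {B, C}.
δ(B,x) = {A, B}; δ(C,x) = {B}.
Union: {A, B}.
ε-closure gives {A, B, C}.
After x: {A, B, C}.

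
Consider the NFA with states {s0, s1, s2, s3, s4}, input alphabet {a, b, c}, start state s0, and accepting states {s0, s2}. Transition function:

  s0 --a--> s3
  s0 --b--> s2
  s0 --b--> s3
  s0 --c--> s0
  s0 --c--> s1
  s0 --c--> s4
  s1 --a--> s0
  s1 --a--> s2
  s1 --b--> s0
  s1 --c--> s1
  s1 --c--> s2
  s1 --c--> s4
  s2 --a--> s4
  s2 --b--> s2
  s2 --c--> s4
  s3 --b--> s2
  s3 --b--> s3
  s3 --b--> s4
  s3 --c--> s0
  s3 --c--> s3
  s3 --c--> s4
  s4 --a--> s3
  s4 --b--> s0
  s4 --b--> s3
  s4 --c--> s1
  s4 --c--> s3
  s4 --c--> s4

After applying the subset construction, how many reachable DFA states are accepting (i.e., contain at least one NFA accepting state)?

Start state of the DFA: {s0}.
{s0} --a--> {s3}  [new]
{s0} --b--> {s2, s3}  [new]
{s0} --c--> {s0, s1, s4}  [new]
{s3} --a--> ∅  [new]
{s3} --b--> {s2, s3, s4}  [new]
{s3} --c--> {s0, s3, s4}  [new]
{s2, s3} --a--> {s4}  [new]
{s2, s3} --b--> {s2, s3, s4}  [seen]
{s2, s3} --c--> {s0, s3, s4}  [seen]
{s0, s1, s4} --a--> {s0, s2, s3}  [new]
{s0, s1, s4} --b--> {s0, s2, s3}  [seen]
{s0, s1, s4} --c--> {s0, s1, s2, s3, s4}  [new]
∅ --a--> ∅  [seen]
∅ --b--> ∅  [seen]
∅ --c--> ∅  [seen]
{s2, s3, s4} --a--> {s3, s4}  [new]
{s2, s3, s4} --b--> {s0, s2, s3, s4}  [new]
{s2, s3, s4} --c--> {s0, s1, s3, s4}  [new]
{s0, s3, s4} --a--> {s3}  [seen]
{s0, s3, s4} --b--> {s0, s2, s3, s4}  [seen]
{s0, s3, s4} --c--> {s0, s1, s3, s4}  [seen]
{s4} --a--> {s3}  [seen]
{s4} --b--> {s0, s3}  [new]
{s4} --c--> {s1, s3, s4}  [new]
{s0, s2, s3} --a--> {s3, s4}  [seen]
{s0, s2, s3} --b--> {s2, s3, s4}  [seen]
{s0, s2, s3} --c--> {s0, s1, s3, s4}  [seen]
{s0, s1, s2, s3, s4} --a--> {s0, s2, s3, s4}  [seen]
{s0, s1, s2, s3, s4} --b--> {s0, s2, s3, s4}  [seen]
{s0, s1, s2, s3, s4} --c--> {s0, s1, s2, s3, s4}  [seen]
{s3, s4} --a--> {s3}  [seen]
{s3, s4} --b--> {s0, s2, s3, s4}  [seen]
{s3, s4} --c--> {s0, s1, s3, s4}  [seen]
{s0, s2, s3, s4} --a--> {s3, s4}  [seen]
{s0, s2, s3, s4} --b--> {s0, s2, s3, s4}  [seen]
{s0, s2, s3, s4} --c--> {s0, s1, s3, s4}  [seen]
{s0, s1, s3, s4} --a--> {s0, s2, s3}  [seen]
{s0, s1, s3, s4} --b--> {s0, s2, s3, s4}  [seen]
{s0, s1, s3, s4} --c--> {s0, s1, s2, s3, s4}  [seen]
{s0, s3} --a--> {s3}  [seen]
{s0, s3} --b--> {s2, s3, s4}  [seen]
{s0, s3} --c--> {s0, s1, s3, s4}  [seen]
{s1, s3, s4} --a--> {s0, s2, s3}  [seen]
{s1, s3, s4} --b--> {s0, s2, s3, s4}  [seen]
{s1, s3, s4} --c--> {s0, s1, s2, s3, s4}  [seen]
Reachable DFA states: {s0}, {s3}, {s2, s3}, {s0, s1, s4}, ∅, {s2, s3, s4}, {s0, s3, s4}, {s4}, {s0, s2, s3}, {s0, s1, s2, s3, s4}, {s3, s4}, {s0, s2, s3, s4}, {s0, s1, s3, s4}, {s0, s3}, {s1, s3, s4}.
Accepting DFA states (contain an NFA accepting state): {s0}, {s2, s3}, {s0, s1, s4}, {s2, s3, s4}, {s0, s3, s4}, {s0, s2, s3}, {s0, s1, s2, s3, s4}, {s0, s2, s3, s4}, {s0, s1, s3, s4}, {s0, s3}.

10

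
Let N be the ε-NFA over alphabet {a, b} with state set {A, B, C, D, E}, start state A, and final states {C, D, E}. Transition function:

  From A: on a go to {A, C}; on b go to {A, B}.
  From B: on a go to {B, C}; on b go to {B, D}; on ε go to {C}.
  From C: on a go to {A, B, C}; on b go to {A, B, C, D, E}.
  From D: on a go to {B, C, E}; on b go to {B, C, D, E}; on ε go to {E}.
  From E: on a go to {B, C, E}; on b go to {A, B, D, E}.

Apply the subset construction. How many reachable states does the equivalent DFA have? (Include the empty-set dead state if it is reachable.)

5

Start state of the DFA: {A} (ε-closure of the NFA start).
{A} --a--> {A, C}  [new]
{A} --b--> {A, B, C}  [new]
{A, C} --a--> {A, B, C}  [seen]
{A, C} --b--> {A, B, C, D, E}  [new]
{A, B, C} --a--> {A, B, C}  [seen]
{A, B, C} --b--> {A, B, C, D, E}  [seen]
{A, B, C, D, E} --a--> {A, B, C, E}  [new]
{A, B, C, D, E} --b--> {A, B, C, D, E}  [seen]
{A, B, C, E} --a--> {A, B, C, E}  [seen]
{A, B, C, E} --b--> {A, B, C, D, E}  [seen]
Reachable DFA states: {A}, {A, C}, {A, B, C}, {A, B, C, D, E}, {A, B, C, E}.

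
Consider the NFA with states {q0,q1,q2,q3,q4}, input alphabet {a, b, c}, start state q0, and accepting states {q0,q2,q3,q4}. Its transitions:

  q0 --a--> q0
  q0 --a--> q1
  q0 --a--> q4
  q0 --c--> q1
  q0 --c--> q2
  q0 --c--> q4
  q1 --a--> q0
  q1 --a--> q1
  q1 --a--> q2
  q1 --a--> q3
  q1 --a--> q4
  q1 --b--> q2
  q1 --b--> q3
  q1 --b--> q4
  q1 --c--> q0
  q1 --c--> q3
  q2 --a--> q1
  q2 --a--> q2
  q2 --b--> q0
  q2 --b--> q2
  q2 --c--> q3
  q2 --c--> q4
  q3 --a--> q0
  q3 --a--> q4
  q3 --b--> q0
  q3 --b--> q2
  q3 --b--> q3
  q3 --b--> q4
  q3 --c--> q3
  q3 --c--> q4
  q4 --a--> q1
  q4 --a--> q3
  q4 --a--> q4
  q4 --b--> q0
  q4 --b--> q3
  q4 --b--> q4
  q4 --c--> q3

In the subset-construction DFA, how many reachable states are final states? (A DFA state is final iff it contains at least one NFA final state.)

8

Start state of the DFA: {q0}.
{q0} --a--> {q0,q1,q4}  [new]
{q0} --b--> ∅  [new]
{q0} --c--> {q1,q2,q4}  [new]
{q0,q1,q4} --a--> {q0,q1,q2,q3,q4}  [new]
{q0,q1,q4} --b--> {q0,q2,q3,q4}  [new]
{q0,q1,q4} --c--> {q0,q1,q2,q3,q4}  [seen]
∅ --a--> ∅  [seen]
∅ --b--> ∅  [seen]
∅ --c--> ∅  [seen]
{q1,q2,q4} --a--> {q0,q1,q2,q3,q4}  [seen]
{q1,q2,q4} --b--> {q0,q2,q3,q4}  [seen]
{q1,q2,q4} --c--> {q0,q3,q4}  [new]
{q0,q1,q2,q3,q4} --a--> {q0,q1,q2,q3,q4}  [seen]
{q0,q1,q2,q3,q4} --b--> {q0,q2,q3,q4}  [seen]
{q0,q1,q2,q3,q4} --c--> {q0,q1,q2,q3,q4}  [seen]
{q0,q2,q3,q4} --a--> {q0,q1,q2,q3,q4}  [seen]
{q0,q2,q3,q4} --b--> {q0,q2,q3,q4}  [seen]
{q0,q2,q3,q4} --c--> {q1,q2,q3,q4}  [new]
{q0,q3,q4} --a--> {q0,q1,q3,q4}  [new]
{q0,q3,q4} --b--> {q0,q2,q3,q4}  [seen]
{q0,q3,q4} --c--> {q1,q2,q3,q4}  [seen]
{q1,q2,q3,q4} --a--> {q0,q1,q2,q3,q4}  [seen]
{q1,q2,q3,q4} --b--> {q0,q2,q3,q4}  [seen]
{q1,q2,q3,q4} --c--> {q0,q3,q4}  [seen]
{q0,q1,q3,q4} --a--> {q0,q1,q2,q3,q4}  [seen]
{q0,q1,q3,q4} --b--> {q0,q2,q3,q4}  [seen]
{q0,q1,q3,q4} --c--> {q0,q1,q2,q3,q4}  [seen]
Reachable DFA states: {q0}, {q0,q1,q4}, ∅, {q1,q2,q4}, {q0,q1,q2,q3,q4}, {q0,q2,q3,q4}, {q0,q3,q4}, {q1,q2,q3,q4}, {q0,q1,q3,q4}.
Accepting DFA states (contain an NFA accepting state): {q0}, {q0,q1,q4}, {q1,q2,q4}, {q0,q1,q2,q3,q4}, {q0,q2,q3,q4}, {q0,q3,q4}, {q1,q2,q3,q4}, {q0,q1,q3,q4}.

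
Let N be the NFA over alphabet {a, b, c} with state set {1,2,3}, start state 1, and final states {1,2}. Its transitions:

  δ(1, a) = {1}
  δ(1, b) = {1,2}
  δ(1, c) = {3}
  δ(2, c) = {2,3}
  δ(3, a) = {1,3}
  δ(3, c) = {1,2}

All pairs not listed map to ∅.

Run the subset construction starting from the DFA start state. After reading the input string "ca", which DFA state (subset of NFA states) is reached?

Start: {1}.
δ(1,c) = {3}.
Union: {3}.
After c: {3}.
δ(3,a) = {1,3}.
Union: {1,3}.
After a: {1,3}.

{1,3}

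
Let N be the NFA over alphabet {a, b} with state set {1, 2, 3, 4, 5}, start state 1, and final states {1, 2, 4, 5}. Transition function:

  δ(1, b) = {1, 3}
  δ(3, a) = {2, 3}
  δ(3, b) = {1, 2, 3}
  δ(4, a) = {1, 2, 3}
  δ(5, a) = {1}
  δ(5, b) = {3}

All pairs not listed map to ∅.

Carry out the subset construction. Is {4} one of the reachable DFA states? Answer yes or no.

Start state of the DFA: {1}.
{1} --a--> ∅  [new]
{1} --b--> {1, 3}  [new]
∅ --a--> ∅  [seen]
∅ --b--> ∅  [seen]
{1, 3} --a--> {2, 3}  [new]
{1, 3} --b--> {1, 2, 3}  [new]
{2, 3} --a--> {2, 3}  [seen]
{2, 3} --b--> {1, 2, 3}  [seen]
{1, 2, 3} --a--> {2, 3}  [seen]
{1, 2, 3} --b--> {1, 2, 3}  [seen]
Reachable DFA states: {1}, ∅, {1, 3}, {2, 3}, {1, 2, 3}.
{4} is not among them.

no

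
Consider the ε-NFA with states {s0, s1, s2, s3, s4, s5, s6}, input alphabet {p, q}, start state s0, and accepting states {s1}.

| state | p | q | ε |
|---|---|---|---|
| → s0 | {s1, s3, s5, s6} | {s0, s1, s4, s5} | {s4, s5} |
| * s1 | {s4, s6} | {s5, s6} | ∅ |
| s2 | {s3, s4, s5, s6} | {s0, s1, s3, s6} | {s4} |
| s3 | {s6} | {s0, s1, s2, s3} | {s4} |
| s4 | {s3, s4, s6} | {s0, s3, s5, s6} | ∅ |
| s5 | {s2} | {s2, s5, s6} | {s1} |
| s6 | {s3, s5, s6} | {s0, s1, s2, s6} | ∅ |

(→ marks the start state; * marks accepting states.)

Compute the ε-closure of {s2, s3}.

{s2, s3, s4}

Begin with {s2, s3}.
s2 →ε {s4}; add s4.
ε-closure = {s2, s3, s4}.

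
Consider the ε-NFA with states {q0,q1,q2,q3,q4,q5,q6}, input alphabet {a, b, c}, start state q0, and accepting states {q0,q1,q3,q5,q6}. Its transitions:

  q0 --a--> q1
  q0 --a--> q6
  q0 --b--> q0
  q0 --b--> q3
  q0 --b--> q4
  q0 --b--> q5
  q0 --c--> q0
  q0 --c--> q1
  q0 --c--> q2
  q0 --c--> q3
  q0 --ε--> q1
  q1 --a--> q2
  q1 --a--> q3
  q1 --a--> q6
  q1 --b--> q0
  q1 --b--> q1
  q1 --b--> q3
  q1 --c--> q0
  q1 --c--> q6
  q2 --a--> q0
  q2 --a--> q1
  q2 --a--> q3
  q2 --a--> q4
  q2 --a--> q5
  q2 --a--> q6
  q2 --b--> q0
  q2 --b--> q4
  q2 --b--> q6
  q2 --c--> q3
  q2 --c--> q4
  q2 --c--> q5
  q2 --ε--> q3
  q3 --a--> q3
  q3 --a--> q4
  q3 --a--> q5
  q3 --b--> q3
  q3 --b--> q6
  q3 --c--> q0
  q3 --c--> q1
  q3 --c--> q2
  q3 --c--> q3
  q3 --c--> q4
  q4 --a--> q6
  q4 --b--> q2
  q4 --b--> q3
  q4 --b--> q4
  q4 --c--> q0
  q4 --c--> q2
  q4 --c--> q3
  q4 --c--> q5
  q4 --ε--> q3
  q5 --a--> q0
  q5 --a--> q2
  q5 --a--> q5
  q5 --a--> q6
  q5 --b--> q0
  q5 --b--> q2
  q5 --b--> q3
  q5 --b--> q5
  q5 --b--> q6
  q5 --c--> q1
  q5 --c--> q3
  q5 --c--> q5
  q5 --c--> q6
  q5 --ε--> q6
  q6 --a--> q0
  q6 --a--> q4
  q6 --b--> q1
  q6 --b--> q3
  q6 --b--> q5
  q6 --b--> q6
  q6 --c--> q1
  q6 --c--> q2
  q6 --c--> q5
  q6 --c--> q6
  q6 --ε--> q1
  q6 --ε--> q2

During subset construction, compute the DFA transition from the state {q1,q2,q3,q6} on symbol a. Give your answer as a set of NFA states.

{q0,q1,q2,q3,q4,q5,q6}

δ(q1,a) = {q2,q3,q6}; δ(q2,a) = {q0,q1,q3,q4,q5,q6}; δ(q3,a) = {q3,q4,q5}; δ(q6,a) = {q0,q4}.
Union: {q0,q1,q2,q3,q4,q5,q6}.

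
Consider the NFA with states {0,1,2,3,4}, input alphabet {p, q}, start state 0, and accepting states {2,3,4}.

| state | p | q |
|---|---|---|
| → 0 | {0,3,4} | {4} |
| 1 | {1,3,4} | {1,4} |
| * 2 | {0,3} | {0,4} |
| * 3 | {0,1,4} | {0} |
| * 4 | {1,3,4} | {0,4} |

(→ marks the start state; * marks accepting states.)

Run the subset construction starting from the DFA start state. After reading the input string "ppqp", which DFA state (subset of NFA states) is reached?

{0,1,3,4}

Start: {0}.
δ(0,p) = {0,3,4}.
Union: {0,3,4}.
After p: {0,3,4}.
δ(0,p) = {0,3,4}; δ(3,p) = {0,1,4}; δ(4,p) = {1,3,4}.
Union: {0,1,3,4}.
After p: {0,1,3,4}.
δ(0,q) = {4}; δ(1,q) = {1,4}; δ(3,q) = {0}; δ(4,q) = {0,4}.
Union: {0,1,4}.
After q: {0,1,4}.
δ(0,p) = {0,3,4}; δ(1,p) = {1,3,4}; δ(4,p) = {1,3,4}.
Union: {0,1,3,4}.
After p: {0,1,3,4}.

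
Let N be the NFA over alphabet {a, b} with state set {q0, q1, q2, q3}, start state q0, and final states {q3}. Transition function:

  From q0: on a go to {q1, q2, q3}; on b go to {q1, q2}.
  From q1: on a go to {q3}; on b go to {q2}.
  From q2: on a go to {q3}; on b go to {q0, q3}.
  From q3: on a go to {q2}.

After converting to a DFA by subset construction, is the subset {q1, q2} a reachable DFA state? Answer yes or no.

Start state of the DFA: {q0}.
{q0} --a--> {q1, q2, q3}  [new]
{q0} --b--> {q1, q2}  [new]
{q1, q2, q3} --a--> {q2, q3}  [new]
{q1, q2, q3} --b--> {q0, q2, q3}  [new]
{q1, q2} --a--> {q3}  [new]
{q1, q2} --b--> {q0, q2, q3}  [seen]
{q2, q3} --a--> {q2, q3}  [seen]
{q2, q3} --b--> {q0, q3}  [new]
{q0, q2, q3} --a--> {q1, q2, q3}  [seen]
{q0, q2, q3} --b--> {q0, q1, q2, q3}  [new]
{q3} --a--> {q2}  [new]
{q3} --b--> ∅  [new]
{q0, q3} --a--> {q1, q2, q3}  [seen]
{q0, q3} --b--> {q1, q2}  [seen]
{q0, q1, q2, q3} --a--> {q1, q2, q3}  [seen]
{q0, q1, q2, q3} --b--> {q0, q1, q2, q3}  [seen]
{q2} --a--> {q3}  [seen]
{q2} --b--> {q0, q3}  [seen]
∅ --a--> ∅  [seen]
∅ --b--> ∅  [seen]
Reachable DFA states: {q0}, {q1, q2, q3}, {q1, q2}, {q2, q3}, {q0, q2, q3}, {q3}, {q0, q3}, {q0, q1, q2, q3}, {q2}, ∅.
{q1, q2} is among them.

yes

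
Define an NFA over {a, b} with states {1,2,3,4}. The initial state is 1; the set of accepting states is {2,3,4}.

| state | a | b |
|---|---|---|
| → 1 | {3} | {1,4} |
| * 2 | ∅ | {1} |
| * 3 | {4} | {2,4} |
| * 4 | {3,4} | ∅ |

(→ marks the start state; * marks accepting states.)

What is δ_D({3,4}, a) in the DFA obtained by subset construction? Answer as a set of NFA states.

δ(3,a) = {4}; δ(4,a) = {3,4}.
Union: {3,4}.

{3,4}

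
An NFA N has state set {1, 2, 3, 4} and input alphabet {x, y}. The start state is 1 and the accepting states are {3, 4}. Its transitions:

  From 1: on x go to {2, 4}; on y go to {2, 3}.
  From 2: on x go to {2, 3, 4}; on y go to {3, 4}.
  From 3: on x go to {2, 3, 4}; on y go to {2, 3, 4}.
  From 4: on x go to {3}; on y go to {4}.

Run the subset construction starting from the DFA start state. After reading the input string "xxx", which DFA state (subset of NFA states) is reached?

Start: {1}.
δ(1,x) = {2, 4}.
Union: {2, 4}.
After x: {2, 4}.
δ(2,x) = {2, 3, 4}; δ(4,x) = {3}.
Union: {2, 3, 4}.
After x: {2, 3, 4}.
δ(2,x) = {2, 3, 4}; δ(3,x) = {2, 3, 4}; δ(4,x) = {3}.
Union: {2, 3, 4}.
After x: {2, 3, 4}.

{2, 3, 4}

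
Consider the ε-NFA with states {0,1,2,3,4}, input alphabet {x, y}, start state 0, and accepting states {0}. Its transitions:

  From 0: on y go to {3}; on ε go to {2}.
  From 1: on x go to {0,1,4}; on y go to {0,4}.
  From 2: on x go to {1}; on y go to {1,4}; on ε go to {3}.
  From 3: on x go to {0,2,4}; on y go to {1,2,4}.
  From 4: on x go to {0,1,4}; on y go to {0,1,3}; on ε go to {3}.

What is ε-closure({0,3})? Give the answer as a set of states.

{0,2,3}

Begin with {0,3}.
0 →ε {2}; add 2.
ε-closure = {0,2,3}.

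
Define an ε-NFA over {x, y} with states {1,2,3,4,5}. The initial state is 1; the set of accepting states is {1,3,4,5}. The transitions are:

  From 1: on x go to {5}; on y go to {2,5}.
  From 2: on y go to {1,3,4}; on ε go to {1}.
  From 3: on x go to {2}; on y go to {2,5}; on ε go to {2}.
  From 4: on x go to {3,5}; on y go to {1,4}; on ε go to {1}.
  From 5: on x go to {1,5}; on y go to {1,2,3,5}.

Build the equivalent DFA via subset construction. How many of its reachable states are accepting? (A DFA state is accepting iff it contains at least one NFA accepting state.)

Start state of the DFA: {1} (ε-closure of the NFA start).
{1} --x--> {5}  [new]
{1} --y--> {1,2,5}  [new]
{5} --x--> {1,5}  [new]
{5} --y--> {1,2,3,5}  [new]
{1,2,5} --x--> {1,5}  [seen]
{1,2,5} --y--> {1,2,3,4,5}  [new]
{1,5} --x--> {1,5}  [seen]
{1,5} --y--> {1,2,3,5}  [seen]
{1,2,3,5} --x--> {1,2,5}  [seen]
{1,2,3,5} --y--> {1,2,3,4,5}  [seen]
{1,2,3,4,5} --x--> {1,2,3,5}  [seen]
{1,2,3,4,5} --y--> {1,2,3,4,5}  [seen]
Reachable DFA states: {1}, {5}, {1,2,5}, {1,5}, {1,2,3,5}, {1,2,3,4,5}.
Accepting DFA states (contain an NFA accepting state): {1}, {5}, {1,2,5}, {1,5}, {1,2,3,5}, {1,2,3,4,5}.

6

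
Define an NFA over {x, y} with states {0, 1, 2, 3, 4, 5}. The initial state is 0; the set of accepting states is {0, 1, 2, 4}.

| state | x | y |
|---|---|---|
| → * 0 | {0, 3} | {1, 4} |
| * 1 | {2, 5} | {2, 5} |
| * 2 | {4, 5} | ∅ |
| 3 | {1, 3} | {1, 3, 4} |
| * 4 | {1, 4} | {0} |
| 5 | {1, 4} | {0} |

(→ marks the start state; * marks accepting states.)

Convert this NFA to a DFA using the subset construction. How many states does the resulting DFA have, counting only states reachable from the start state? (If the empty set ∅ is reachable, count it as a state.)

13

Start state of the DFA: {0}.
{0} --x--> {0, 3}  [new]
{0} --y--> {1, 4}  [new]
{0, 3} --x--> {0, 1, 3}  [new]
{0, 3} --y--> {1, 3, 4}  [new]
{1, 4} --x--> {1, 2, 4, 5}  [new]
{1, 4} --y--> {0, 2, 5}  [new]
{0, 1, 3} --x--> {0, 1, 2, 3, 5}  [new]
{0, 1, 3} --y--> {1, 2, 3, 4, 5}  [new]
{1, 3, 4} --x--> {1, 2, 3, 4, 5}  [seen]
{1, 3, 4} --y--> {0, 1, 2, 3, 4, 5}  [new]
{1, 2, 4, 5} --x--> {1, 2, 4, 5}  [seen]
{1, 2, 4, 5} --y--> {0, 2, 5}  [seen]
{0, 2, 5} --x--> {0, 1, 3, 4, 5}  [new]
{0, 2, 5} --y--> {0, 1, 4}  [new]
{0, 1, 2, 3, 5} --x--> {0, 1, 2, 3, 4, 5}  [seen]
{0, 1, 2, 3, 5} --y--> {0, 1, 2, 3, 4, 5}  [seen]
{1, 2, 3, 4, 5} --x--> {1, 2, 3, 4, 5}  [seen]
{1, 2, 3, 4, 5} --y--> {0, 1, 2, 3, 4, 5}  [seen]
{0, 1, 2, 3, 4, 5} --x--> {0, 1, 2, 3, 4, 5}  [seen]
{0, 1, 2, 3, 4, 5} --y--> {0, 1, 2, 3, 4, 5}  [seen]
{0, 1, 3, 4, 5} --x--> {0, 1, 2, 3, 4, 5}  [seen]
{0, 1, 3, 4, 5} --y--> {0, 1, 2, 3, 4, 5}  [seen]
{0, 1, 4} --x--> {0, 1, 2, 3, 4, 5}  [seen]
{0, 1, 4} --y--> {0, 1, 2, 4, 5}  [new]
{0, 1, 2, 4, 5} --x--> {0, 1, 2, 3, 4, 5}  [seen]
{0, 1, 2, 4, 5} --y--> {0, 1, 2, 4, 5}  [seen]
Reachable DFA states: {0}, {0, 3}, {1, 4}, {0, 1, 3}, {1, 3, 4}, {1, 2, 4, 5}, {0, 2, 5}, {0, 1, 2, 3, 5}, {1, 2, 3, 4, 5}, {0, 1, 2, 3, 4, 5}, {0, 1, 3, 4, 5}, {0, 1, 4}, {0, 1, 2, 4, 5}.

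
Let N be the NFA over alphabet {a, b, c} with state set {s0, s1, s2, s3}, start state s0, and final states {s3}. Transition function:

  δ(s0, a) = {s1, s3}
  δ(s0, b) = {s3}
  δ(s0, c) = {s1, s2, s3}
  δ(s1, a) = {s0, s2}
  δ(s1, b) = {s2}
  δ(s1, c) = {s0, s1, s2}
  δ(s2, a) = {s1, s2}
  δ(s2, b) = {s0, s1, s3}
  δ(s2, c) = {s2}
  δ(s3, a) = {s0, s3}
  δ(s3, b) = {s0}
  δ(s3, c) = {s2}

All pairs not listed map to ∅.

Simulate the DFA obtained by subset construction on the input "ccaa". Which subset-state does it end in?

Start: {s0}.
δ(s0,c) = {s1, s2, s3}.
Union: {s1, s2, s3}.
After c: {s1, s2, s3}.
δ(s1,c) = {s0, s1, s2}; δ(s2,c) = {s2}; δ(s3,c) = {s2}.
Union: {s0, s1, s2}.
After c: {s0, s1, s2}.
δ(s0,a) = {s1, s3}; δ(s1,a) = {s0, s2}; δ(s2,a) = {s1, s2}.
Union: {s0, s1, s2, s3}.
After a: {s0, s1, s2, s3}.
δ(s0,a) = {s1, s3}; δ(s1,a) = {s0, s2}; δ(s2,a) = {s1, s2}; δ(s3,a) = {s0, s3}.
Union: {s0, s1, s2, s3}.
After a: {s0, s1, s2, s3}.

{s0, s1, s2, s3}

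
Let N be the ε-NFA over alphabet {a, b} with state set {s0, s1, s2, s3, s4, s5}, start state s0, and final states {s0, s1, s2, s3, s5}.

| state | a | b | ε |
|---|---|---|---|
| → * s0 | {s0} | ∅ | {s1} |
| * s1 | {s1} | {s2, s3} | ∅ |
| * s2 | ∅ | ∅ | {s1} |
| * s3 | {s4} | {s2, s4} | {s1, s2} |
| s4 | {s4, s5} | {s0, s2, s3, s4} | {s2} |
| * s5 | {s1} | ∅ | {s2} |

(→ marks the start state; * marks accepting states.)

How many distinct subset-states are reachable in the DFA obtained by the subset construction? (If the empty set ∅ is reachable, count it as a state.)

7

Start state of the DFA: {s0, s1} (ε-closure of the NFA start).
{s0, s1} --a--> {s0, s1}  [seen]
{s0, s1} --b--> {s1, s2, s3}  [new]
{s1, s2, s3} --a--> {s1, s2, s4}  [new]
{s1, s2, s3} --b--> {s1, s2, s3, s4}  [new]
{s1, s2, s4} --a--> {s1, s2, s4, s5}  [new]
{s1, s2, s4} --b--> {s0, s1, s2, s3, s4}  [new]
{s1, s2, s3, s4} --a--> {s1, s2, s4, s5}  [seen]
{s1, s2, s3, s4} --b--> {s0, s1, s2, s3, s4}  [seen]
{s1, s2, s4, s5} --a--> {s1, s2, s4, s5}  [seen]
{s1, s2, s4, s5} --b--> {s0, s1, s2, s3, s4}  [seen]
{s0, s1, s2, s3, s4} --a--> {s0, s1, s2, s4, s5}  [new]
{s0, s1, s2, s3, s4} --b--> {s0, s1, s2, s3, s4}  [seen]
{s0, s1, s2, s4, s5} --a--> {s0, s1, s2, s4, s5}  [seen]
{s0, s1, s2, s4, s5} --b--> {s0, s1, s2, s3, s4}  [seen]
Reachable DFA states: {s0, s1}, {s1, s2, s3}, {s1, s2, s4}, {s1, s2, s3, s4}, {s1, s2, s4, s5}, {s0, s1, s2, s3, s4}, {s0, s1, s2, s4, s5}.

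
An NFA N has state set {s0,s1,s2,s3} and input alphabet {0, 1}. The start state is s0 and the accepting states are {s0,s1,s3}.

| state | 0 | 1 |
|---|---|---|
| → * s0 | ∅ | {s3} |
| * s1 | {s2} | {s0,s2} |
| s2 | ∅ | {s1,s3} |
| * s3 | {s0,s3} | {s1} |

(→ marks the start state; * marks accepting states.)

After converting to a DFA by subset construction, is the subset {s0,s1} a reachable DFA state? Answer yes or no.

Start state of the DFA: {s0}.
{s0} --0--> ∅  [new]
{s0} --1--> {s3}  [new]
∅ --0--> ∅  [seen]
∅ --1--> ∅  [seen]
{s3} --0--> {s0,s3}  [new]
{s3} --1--> {s1}  [new]
{s0,s3} --0--> {s0,s3}  [seen]
{s0,s3} --1--> {s1,s3}  [new]
{s1} --0--> {s2}  [new]
{s1} --1--> {s0,s2}  [new]
{s1,s3} --0--> {s0,s2,s3}  [new]
{s1,s3} --1--> {s0,s1,s2}  [new]
{s2} --0--> ∅  [seen]
{s2} --1--> {s1,s3}  [seen]
{s0,s2} --0--> ∅  [seen]
{s0,s2} --1--> {s1,s3}  [seen]
{s0,s2,s3} --0--> {s0,s3}  [seen]
{s0,s2,s3} --1--> {s1,s3}  [seen]
{s0,s1,s2} --0--> {s2}  [seen]
{s0,s1,s2} --1--> {s0,s1,s2,s3}  [new]
{s0,s1,s2,s3} --0--> {s0,s2,s3}  [seen]
{s0,s1,s2,s3} --1--> {s0,s1,s2,s3}  [seen]
Reachable DFA states: {s0}, ∅, {s3}, {s0,s3}, {s1}, {s1,s3}, {s2}, {s0,s2}, {s0,s2,s3}, {s0,s1,s2}, {s0,s1,s2,s3}.
{s0,s1} is not among them.

no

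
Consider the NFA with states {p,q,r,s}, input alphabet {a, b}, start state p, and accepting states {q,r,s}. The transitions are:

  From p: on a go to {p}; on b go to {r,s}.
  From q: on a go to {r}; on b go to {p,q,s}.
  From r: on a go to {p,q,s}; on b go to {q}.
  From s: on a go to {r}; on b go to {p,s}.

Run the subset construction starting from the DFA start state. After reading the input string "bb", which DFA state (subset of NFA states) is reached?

Start: {p}.
δ(p,b) = {r,s}.
Union: {r,s}.
After b: {r,s}.
δ(r,b) = {q}; δ(s,b) = {p,s}.
Union: {p,q,s}.
After b: {p,q,s}.

{p,q,s}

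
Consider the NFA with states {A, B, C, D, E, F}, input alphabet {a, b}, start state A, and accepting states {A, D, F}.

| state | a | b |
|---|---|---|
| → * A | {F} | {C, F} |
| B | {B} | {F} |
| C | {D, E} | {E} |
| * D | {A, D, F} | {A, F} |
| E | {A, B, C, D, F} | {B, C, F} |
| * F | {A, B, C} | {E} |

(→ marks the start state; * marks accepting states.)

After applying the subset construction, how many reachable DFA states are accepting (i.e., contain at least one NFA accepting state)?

Start state of the DFA: {A}.
{A} --a--> {F}  [new]
{A} --b--> {C, F}  [new]
{F} --a--> {A, B, C}  [new]
{F} --b--> {E}  [new]
{C, F} --a--> {A, B, C, D, E}  [new]
{C, F} --b--> {E}  [seen]
{A, B, C} --a--> {B, D, E, F}  [new]
{A, B, C} --b--> {C, E, F}  [new]
{E} --a--> {A, B, C, D, F}  [new]
{E} --b--> {B, C, F}  [new]
{A, B, C, D, E} --a--> {A, B, C, D, E, F}  [new]
{A, B, C, D, E} --b--> {A, B, C, E, F}  [new]
{B, D, E, F} --a--> {A, B, C, D, F}  [seen]
{B, D, E, F} --b--> {A, B, C, E, F}  [seen]
{C, E, F} --a--> {A, B, C, D, E, F}  [seen]
{C, E, F} --b--> {B, C, E, F}  [new]
{A, B, C, D, F} --a--> {A, B, C, D, E, F}  [seen]
{A, B, C, D, F} --b--> {A, C, E, F}  [new]
{B, C, F} --a--> {A, B, C, D, E}  [seen]
{B, C, F} --b--> {E, F}  [new]
{A, B, C, D, E, F} --a--> {A, B, C, D, E, F}  [seen]
{A, B, C, D, E, F} --b--> {A, B, C, E, F}  [seen]
{A, B, C, E, F} --a--> {A, B, C, D, E, F}  [seen]
{A, B, C, E, F} --b--> {B, C, E, F}  [seen]
{B, C, E, F} --a--> {A, B, C, D, E, F}  [seen]
{B, C, E, F} --b--> {B, C, E, F}  [seen]
{A, C, E, F} --a--> {A, B, C, D, E, F}  [seen]
{A, C, E, F} --b--> {B, C, E, F}  [seen]
{E, F} --a--> {A, B, C, D, F}  [seen]
{E, F} --b--> {B, C, E, F}  [seen]
Reachable DFA states: {A}, {F}, {C, F}, {A, B, C}, {E}, {A, B, C, D, E}, {B, D, E, F}, {C, E, F}, {A, B, C, D, F}, {B, C, F}, {A, B, C, D, E, F}, {A, B, C, E, F}, {B, C, E, F}, {A, C, E, F}, {E, F}.
Accepting DFA states (contain an NFA accepting state): {A}, {F}, {C, F}, {A, B, C}, {A, B, C, D, E}, {B, D, E, F}, {C, E, F}, {A, B, C, D, F}, {B, C, F}, {A, B, C, D, E, F}, {A, B, C, E, F}, {B, C, E, F}, {A, C, E, F}, {E, F}.

14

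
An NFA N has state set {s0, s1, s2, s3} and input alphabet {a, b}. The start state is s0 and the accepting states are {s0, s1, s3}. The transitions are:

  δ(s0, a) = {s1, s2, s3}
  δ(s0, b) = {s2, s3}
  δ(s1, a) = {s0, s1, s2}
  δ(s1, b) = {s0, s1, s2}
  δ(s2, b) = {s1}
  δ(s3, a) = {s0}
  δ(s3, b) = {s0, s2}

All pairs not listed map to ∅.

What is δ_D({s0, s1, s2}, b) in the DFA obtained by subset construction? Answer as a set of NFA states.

δ(s0,b) = {s2, s3}; δ(s1,b) = {s0, s1, s2}; δ(s2,b) = {s1}.
Union: {s0, s1, s2, s3}.

{s0, s1, s2, s3}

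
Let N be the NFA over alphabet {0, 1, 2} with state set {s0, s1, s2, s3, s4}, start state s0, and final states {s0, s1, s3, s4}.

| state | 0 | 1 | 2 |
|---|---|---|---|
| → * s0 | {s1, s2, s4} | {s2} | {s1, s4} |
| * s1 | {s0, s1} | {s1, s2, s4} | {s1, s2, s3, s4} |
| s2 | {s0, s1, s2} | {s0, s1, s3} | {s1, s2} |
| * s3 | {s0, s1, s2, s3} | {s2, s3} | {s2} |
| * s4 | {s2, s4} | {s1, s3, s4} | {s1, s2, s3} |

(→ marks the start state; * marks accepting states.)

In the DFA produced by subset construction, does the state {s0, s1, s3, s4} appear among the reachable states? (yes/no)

no

Start state of the DFA: {s0}.
{s0} --0--> {s1, s2, s4}  [new]
{s0} --1--> {s2}  [new]
{s0} --2--> {s1, s4}  [new]
{s1, s2, s4} --0--> {s0, s1, s2, s4}  [new]
{s1, s2, s4} --1--> {s0, s1, s2, s3, s4}  [new]
{s1, s2, s4} --2--> {s1, s2, s3, s4}  [new]
{s2} --0--> {s0, s1, s2}  [new]
{s2} --1--> {s0, s1, s3}  [new]
{s2} --2--> {s1, s2}  [new]
{s1, s4} --0--> {s0, s1, s2, s4}  [seen]
{s1, s4} --1--> {s1, s2, s3, s4}  [seen]
{s1, s4} --2--> {s1, s2, s3, s4}  [seen]
{s0, s1, s2, s4} --0--> {s0, s1, s2, s4}  [seen]
{s0, s1, s2, s4} --1--> {s0, s1, s2, s3, s4}  [seen]
{s0, s1, s2, s4} --2--> {s1, s2, s3, s4}  [seen]
{s0, s1, s2, s3, s4} --0--> {s0, s1, s2, s3, s4}  [seen]
{s0, s1, s2, s3, s4} --1--> {s0, s1, s2, s3, s4}  [seen]
{s0, s1, s2, s3, s4} --2--> {s1, s2, s3, s4}  [seen]
{s1, s2, s3, s4} --0--> {s0, s1, s2, s3, s4}  [seen]
{s1, s2, s3, s4} --1--> {s0, s1, s2, s3, s4}  [seen]
{s1, s2, s3, s4} --2--> {s1, s2, s3, s4}  [seen]
{s0, s1, s2} --0--> {s0, s1, s2, s4}  [seen]
{s0, s1, s2} --1--> {s0, s1, s2, s3, s4}  [seen]
{s0, s1, s2} --2--> {s1, s2, s3, s4}  [seen]
{s0, s1, s3} --0--> {s0, s1, s2, s3, s4}  [seen]
{s0, s1, s3} --1--> {s1, s2, s3, s4}  [seen]
{s0, s1, s3} --2--> {s1, s2, s3, s4}  [seen]
{s1, s2} --0--> {s0, s1, s2}  [seen]
{s1, s2} --1--> {s0, s1, s2, s3, s4}  [seen]
{s1, s2} --2--> {s1, s2, s3, s4}  [seen]
Reachable DFA states: {s0}, {s1, s2, s4}, {s2}, {s1, s4}, {s0, s1, s2, s4}, {s0, s1, s2, s3, s4}, {s1, s2, s3, s4}, {s0, s1, s2}, {s0, s1, s3}, {s1, s2}.
{s0, s1, s3, s4} is not among them.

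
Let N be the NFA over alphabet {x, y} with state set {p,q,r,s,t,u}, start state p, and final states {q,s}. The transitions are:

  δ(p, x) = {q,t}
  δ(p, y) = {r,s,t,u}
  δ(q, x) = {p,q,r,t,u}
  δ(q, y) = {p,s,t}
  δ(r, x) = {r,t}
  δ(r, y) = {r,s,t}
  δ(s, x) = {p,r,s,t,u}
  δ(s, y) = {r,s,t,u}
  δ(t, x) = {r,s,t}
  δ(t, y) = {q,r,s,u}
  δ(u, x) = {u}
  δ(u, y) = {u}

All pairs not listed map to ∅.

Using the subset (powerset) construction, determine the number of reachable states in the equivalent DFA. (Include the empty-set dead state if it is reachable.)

6

Start state of the DFA: {p}.
{p} --x--> {q,t}  [new]
{p} --y--> {r,s,t,u}  [new]
{q,t} --x--> {p,q,r,s,t,u}  [new]
{q,t} --y--> {p,q,r,s,t,u}  [seen]
{r,s,t,u} --x--> {p,r,s,t,u}  [new]
{r,s,t,u} --y--> {q,r,s,t,u}  [new]
{p,q,r,s,t,u} --x--> {p,q,r,s,t,u}  [seen]
{p,q,r,s,t,u} --y--> {p,q,r,s,t,u}  [seen]
{p,r,s,t,u} --x--> {p,q,r,s,t,u}  [seen]
{p,r,s,t,u} --y--> {q,r,s,t,u}  [seen]
{q,r,s,t,u} --x--> {p,q,r,s,t,u}  [seen]
{q,r,s,t,u} --y--> {p,q,r,s,t,u}  [seen]
Reachable DFA states: {p}, {q,t}, {r,s,t,u}, {p,q,r,s,t,u}, {p,r,s,t,u}, {q,r,s,t,u}.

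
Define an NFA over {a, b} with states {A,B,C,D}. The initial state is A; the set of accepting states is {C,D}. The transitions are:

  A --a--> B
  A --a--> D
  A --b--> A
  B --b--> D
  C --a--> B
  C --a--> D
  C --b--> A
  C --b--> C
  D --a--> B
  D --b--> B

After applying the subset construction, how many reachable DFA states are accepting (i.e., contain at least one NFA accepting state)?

Start state of the DFA: {A}.
{A} --a--> {B,D}  [new]
{A} --b--> {A}  [seen]
{B,D} --a--> {B}  [new]
{B,D} --b--> {B,D}  [seen]
{B} --a--> ∅  [new]
{B} --b--> {D}  [new]
∅ --a--> ∅  [seen]
∅ --b--> ∅  [seen]
{D} --a--> {B}  [seen]
{D} --b--> {B}  [seen]
Reachable DFA states: {A}, {B,D}, {B}, ∅, {D}.
Accepting DFA states (contain an NFA accepting state): {B,D}, {D}.

2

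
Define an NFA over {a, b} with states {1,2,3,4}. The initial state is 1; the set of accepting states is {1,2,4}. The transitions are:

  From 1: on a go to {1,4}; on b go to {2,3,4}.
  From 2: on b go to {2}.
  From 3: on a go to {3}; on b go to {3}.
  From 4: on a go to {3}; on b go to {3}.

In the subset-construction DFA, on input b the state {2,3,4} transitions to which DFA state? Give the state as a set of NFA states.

{2,3}

δ(2,b) = {2}; δ(3,b) = {3}; δ(4,b) = {3}.
Union: {2,3}.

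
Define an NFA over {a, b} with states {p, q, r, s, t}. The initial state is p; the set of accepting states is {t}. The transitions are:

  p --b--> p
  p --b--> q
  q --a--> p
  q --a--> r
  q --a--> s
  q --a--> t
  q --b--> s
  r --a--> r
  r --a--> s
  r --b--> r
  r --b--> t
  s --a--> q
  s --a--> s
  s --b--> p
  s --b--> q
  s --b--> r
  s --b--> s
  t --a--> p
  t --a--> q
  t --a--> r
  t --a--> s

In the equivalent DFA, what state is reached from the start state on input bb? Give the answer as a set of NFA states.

Start: {p}.
δ(p,b) = {p, q}.
Union: {p, q}.
After b: {p, q}.
δ(p,b) = {p, q}; δ(q,b) = {s}.
Union: {p, q, s}.
After b: {p, q, s}.

{p, q, s}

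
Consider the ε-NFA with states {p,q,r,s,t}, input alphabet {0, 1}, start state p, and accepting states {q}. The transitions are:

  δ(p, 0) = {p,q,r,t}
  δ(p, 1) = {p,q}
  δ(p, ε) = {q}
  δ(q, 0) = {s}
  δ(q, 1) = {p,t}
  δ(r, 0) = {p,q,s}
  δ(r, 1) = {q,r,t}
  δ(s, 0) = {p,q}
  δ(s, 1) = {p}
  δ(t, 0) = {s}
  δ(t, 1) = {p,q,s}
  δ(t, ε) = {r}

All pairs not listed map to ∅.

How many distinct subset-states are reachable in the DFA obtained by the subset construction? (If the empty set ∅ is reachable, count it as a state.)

3

Start state of the DFA: {p,q} (ε-closure of the NFA start).
{p,q} --0--> {p,q,r,s,t}  [new]
{p,q} --1--> {p,q,r,t}  [new]
{p,q,r,s,t} --0--> {p,q,r,s,t}  [seen]
{p,q,r,s,t} --1--> {p,q,r,s,t}  [seen]
{p,q,r,t} --0--> {p,q,r,s,t}  [seen]
{p,q,r,t} --1--> {p,q,r,s,t}  [seen]
Reachable DFA states: {p,q}, {p,q,r,s,t}, {p,q,r,t}.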